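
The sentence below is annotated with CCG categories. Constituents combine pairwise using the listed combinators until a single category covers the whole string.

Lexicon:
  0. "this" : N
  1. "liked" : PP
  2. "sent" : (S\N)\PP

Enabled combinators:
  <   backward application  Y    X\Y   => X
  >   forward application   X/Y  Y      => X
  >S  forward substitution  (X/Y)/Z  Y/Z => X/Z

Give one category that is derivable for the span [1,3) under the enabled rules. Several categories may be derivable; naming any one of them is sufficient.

S\N

[0,3] S   <
  [0,1] "this" : N
  [1,3] S\N   <
    [1,2] "liked" : PP
    [2,3] "sent" : (S\N)\PP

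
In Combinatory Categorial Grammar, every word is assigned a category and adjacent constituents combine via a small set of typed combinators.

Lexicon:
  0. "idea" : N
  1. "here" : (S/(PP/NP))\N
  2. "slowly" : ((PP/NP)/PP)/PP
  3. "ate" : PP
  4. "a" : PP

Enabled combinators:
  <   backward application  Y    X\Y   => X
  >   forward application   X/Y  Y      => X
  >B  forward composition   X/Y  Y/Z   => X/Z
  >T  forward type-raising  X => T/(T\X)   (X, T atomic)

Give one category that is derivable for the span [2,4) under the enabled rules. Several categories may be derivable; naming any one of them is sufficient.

[0,5] S   >
  [0,2] S/(PP/NP)   <
    [0,1] "idea" : N
    [1,2] "here" : (S/(PP/NP))\N
  [2,5] PP/NP   >
    [2,4] (PP/NP)/PP   >
      [2,3] "slowly" : ((PP/NP)/PP)/PP
      [3,4] "ate" : PP
    [4,5] "a" : PP

(PP/NP)/PP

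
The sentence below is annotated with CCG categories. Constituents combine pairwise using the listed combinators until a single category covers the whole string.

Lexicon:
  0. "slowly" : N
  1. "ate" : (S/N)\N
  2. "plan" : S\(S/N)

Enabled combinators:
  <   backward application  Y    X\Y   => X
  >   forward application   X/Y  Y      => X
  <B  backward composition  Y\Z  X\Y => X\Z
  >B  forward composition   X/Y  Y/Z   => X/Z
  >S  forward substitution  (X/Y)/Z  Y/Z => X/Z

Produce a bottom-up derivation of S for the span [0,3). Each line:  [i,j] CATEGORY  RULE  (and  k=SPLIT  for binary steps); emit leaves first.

[0,3] S   <
  [0,2] S/N   <
    [0,1] "slowly" : N
    [1,2] "ate" : (S/N)\N
  [2,3] "plan" : S\(S/N)

[0,1] N  lex  "slowly"
[1,2] (S/N)\N  lex  "ate"
[0,2] S/N  <  k=1
[2,3] S\(S/N)  lex  "plan"
[0,3] S  <  k=2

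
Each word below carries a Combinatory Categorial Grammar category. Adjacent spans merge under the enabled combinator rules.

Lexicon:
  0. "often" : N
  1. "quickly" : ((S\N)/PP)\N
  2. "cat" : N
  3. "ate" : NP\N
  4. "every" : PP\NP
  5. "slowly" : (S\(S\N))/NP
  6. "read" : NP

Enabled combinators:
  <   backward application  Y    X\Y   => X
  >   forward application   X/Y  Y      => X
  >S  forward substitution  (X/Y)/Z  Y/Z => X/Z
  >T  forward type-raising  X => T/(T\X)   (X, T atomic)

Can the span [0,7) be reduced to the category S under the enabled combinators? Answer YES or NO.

YES

[0,7] S   <
  [0,5] S\N   >
    [0,2] (S\N)/PP   <
      [0,1] "often" : N
      [1,2] "quickly" : ((S\N)/PP)\N
    [2,5] PP   <
      [2,4] NP   <
        [2,3] "cat" : N
        [3,4] "ate" : NP\N
      [4,5] "every" : PP\NP
  [5,7] S\(S\N)   >
    [5,6] "slowly" : (S\(S\N))/NP
    [6,7] "read" : NP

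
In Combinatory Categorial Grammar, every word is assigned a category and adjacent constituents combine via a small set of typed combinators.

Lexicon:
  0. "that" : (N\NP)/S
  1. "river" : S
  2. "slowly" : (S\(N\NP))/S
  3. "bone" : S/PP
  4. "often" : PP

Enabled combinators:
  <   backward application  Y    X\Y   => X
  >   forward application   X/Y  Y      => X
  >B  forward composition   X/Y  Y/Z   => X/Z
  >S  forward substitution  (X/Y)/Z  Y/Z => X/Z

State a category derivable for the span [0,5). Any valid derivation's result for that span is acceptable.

S

[0,5] S   <
  [0,2] N\NP   >
    [0,1] "that" : (N\NP)/S
    [1,2] "river" : S
  [2,5] S\(N\NP)   >
    [2,3] "slowly" : (S\(N\NP))/S
    [3,5] S   >
      [3,4] "bone" : S/PP
      [4,5] "often" : PP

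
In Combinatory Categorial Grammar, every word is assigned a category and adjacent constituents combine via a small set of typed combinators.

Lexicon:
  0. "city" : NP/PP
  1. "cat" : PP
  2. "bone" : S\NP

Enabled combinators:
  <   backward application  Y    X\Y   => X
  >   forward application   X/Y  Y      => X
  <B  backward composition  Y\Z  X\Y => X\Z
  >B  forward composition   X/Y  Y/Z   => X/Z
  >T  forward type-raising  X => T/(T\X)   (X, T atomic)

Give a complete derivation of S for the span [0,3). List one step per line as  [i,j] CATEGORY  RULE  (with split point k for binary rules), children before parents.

[0,3] S   <
  [0,2] NP   >
    [0,1] "city" : NP/PP
    [1,2] "cat" : PP
  [2,3] "bone" : S\NP

[0,1] NP/PP  lex  "city"
[1,2] PP  lex  "cat"
[0,2] NP  >  k=1
[2,3] S\NP  lex  "bone"
[0,3] S  <  k=2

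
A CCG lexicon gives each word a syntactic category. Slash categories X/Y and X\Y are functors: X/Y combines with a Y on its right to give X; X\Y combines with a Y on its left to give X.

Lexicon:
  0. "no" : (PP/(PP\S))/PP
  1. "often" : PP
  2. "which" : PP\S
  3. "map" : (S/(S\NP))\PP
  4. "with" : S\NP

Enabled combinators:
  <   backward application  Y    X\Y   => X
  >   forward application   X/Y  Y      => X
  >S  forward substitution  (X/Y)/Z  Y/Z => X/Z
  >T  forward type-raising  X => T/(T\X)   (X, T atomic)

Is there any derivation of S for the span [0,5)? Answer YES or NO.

YES

[0,5] S   >
  [0,4] S/(S\NP)   <
    [0,3] PP   >
      [0,2] PP/(PP\S)   >
        [0,1] "no" : (PP/(PP\S))/PP
        [1,2] "often" : PP
      [2,3] "which" : PP\S
    [3,4] "map" : (S/(S\NP))\PP
  [4,5] "with" : S\NP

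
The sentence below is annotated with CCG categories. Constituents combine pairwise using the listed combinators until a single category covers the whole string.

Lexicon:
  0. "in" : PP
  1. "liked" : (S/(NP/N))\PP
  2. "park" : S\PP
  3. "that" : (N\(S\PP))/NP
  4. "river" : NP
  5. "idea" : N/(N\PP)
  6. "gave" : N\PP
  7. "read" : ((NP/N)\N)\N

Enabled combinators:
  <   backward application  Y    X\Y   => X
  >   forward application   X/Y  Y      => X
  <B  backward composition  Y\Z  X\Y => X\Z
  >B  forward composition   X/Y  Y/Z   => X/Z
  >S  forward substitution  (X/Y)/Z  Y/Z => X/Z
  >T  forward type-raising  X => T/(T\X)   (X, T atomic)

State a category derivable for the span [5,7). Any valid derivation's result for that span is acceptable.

N

[0,8] S   >
  [0,2] S/(NP/N)   <
    [0,1] "in" : PP
    [1,2] "liked" : (S/(NP/N))\PP
  [2,8] NP/N   <
    [2,5] N   <
      [2,3] "park" : S\PP
      [3,5] N\(S\PP)   >
        [3,4] "that" : (N\(S\PP))/NP
        [4,5] "river" : NP
    [5,8] (NP/N)\N   <
      [5,7] N   >
        [5,6] "idea" : N/(N\PP)
        [6,7] "gave" : N\PP
      [7,8] "read" : ((NP/N)\N)\N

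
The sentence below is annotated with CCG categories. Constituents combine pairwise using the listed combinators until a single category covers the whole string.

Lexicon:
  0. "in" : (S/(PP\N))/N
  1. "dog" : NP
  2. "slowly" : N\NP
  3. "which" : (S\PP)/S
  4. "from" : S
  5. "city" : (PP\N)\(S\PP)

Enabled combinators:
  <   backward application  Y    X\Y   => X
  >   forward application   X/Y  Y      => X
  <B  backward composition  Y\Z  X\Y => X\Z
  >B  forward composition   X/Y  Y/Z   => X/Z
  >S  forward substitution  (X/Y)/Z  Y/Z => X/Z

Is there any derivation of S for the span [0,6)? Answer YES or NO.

[0,6] S   >
  [0,3] S/(PP\N)   >
    [0,1] "in" : (S/(PP\N))/N
    [1,3] N   <
      [1,2] "dog" : NP
      [2,3] "slowly" : N\NP
  [3,6] PP\N   <
    [3,5] S\PP   >
      [3,4] "which" : (S\PP)/S
      [4,5] "from" : S
    [5,6] "city" : (PP\N)\(S\PP)

YES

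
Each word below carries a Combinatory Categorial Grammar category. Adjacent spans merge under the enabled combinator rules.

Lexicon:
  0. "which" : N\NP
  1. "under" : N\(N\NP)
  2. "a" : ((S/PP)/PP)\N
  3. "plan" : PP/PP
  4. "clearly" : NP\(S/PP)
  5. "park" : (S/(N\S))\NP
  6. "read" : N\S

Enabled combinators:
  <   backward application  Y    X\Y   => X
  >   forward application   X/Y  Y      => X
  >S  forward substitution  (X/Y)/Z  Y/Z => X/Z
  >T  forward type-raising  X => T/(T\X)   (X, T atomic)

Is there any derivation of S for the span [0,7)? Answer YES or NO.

[0,7] S   >
  [0,6] S/(N\S)   <
    [0,5] NP   <
      [0,4] S/PP   >S
        [0,3] (S/PP)/PP   <
          [0,2] N   <
            [0,1] "which" : N\NP
            [1,2] "under" : N\(N\NP)
          [2,3] "a" : ((S/PP)/PP)\N
        [3,4] "plan" : PP/PP
      [4,5] "clearly" : NP\(S/PP)
    [5,6] "park" : (S/(N\S))\NP
  [6,7] "read" : N\S

YES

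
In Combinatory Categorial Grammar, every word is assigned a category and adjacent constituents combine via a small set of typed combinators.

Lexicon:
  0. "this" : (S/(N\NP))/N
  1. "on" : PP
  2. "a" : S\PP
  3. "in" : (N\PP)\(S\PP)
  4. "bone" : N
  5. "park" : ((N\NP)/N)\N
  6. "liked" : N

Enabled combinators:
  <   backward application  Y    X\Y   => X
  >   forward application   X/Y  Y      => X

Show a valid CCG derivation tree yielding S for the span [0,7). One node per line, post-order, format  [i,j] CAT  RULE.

[0,1] (S/(N\NP))/N  lex  "this"
[1,2] PP  lex  "on"
[2,3] S\PP  lex  "a"
[3,4] (N\PP)\(S\PP)  lex  "in"
[2,4] N\PP  <  k=3
[1,4] N  <  k=2
[0,4] S/(N\NP)  >  k=1
[4,5] N  lex  "bone"
[5,6] ((N\NP)/N)\N  lex  "park"
[4,6] (N\NP)/N  <  k=5
[6,7] N  lex  "liked"
[4,7] N\NP  >  k=6
[0,7] S  >  k=4

[0,7] S   >
  [0,4] S/(N\NP)   >
    [0,1] "this" : (S/(N\NP))/N
    [1,4] N   <
      [1,2] "on" : PP
      [2,4] N\PP   <
        [2,3] "a" : S\PP
        [3,4] "in" : (N\PP)\(S\PP)
  [4,7] N\NP   >
    [4,6] (N\NP)/N   <
      [4,5] "bone" : N
      [5,6] "park" : ((N\NP)/N)\N
    [6,7] "liked" : N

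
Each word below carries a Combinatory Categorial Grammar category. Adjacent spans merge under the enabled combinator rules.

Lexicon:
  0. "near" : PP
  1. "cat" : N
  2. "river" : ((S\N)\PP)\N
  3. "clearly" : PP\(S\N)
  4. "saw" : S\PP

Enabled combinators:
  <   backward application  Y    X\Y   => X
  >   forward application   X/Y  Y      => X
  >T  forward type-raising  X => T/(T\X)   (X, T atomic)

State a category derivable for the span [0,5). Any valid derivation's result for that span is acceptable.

[0,5] S   <
  [0,4] PP   <
    [0,3] S\N   <
      [0,1] "near" : PP
      [1,3] (S\N)\PP   <
        [1,2] "cat" : N
        [2,3] "river" : ((S\N)\PP)\N
    [3,4] "clearly" : PP\(S\N)
  [4,5] "saw" : S\PP

S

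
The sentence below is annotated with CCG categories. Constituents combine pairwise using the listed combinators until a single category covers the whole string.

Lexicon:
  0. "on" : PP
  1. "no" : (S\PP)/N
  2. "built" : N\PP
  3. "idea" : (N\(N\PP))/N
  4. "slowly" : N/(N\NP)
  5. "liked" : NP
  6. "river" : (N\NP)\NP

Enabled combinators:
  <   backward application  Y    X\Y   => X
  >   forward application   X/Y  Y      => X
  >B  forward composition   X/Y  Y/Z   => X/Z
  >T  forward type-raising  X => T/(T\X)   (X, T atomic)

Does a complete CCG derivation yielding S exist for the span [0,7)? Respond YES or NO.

YES

[0,7] S   <
  [0,1] "on" : PP
  [1,7] S\PP   >
    [1,2] "no" : (S\PP)/N
    [2,7] N   <
      [2,3] "built" : N\PP
      [3,7] N\(N\PP)   >
        [3,4] "idea" : (N\(N\PP))/N
        [4,7] N   >
          [4,5] "slowly" : N/(N\NP)
          [5,7] N\NP   <
            [5,6] "liked" : NP
            [6,7] "river" : (N\NP)\NP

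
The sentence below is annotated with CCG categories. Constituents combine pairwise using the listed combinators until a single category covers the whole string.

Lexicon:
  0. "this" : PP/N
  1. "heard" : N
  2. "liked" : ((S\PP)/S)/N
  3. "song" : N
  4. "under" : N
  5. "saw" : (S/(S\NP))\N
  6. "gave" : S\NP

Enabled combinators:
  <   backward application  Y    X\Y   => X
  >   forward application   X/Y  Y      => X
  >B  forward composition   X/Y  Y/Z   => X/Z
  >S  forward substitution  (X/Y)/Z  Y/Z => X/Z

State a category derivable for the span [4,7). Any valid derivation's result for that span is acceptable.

S

[0,7] S   <
  [0,2] PP   >
    [0,1] "this" : PP/N
    [1,2] "heard" : N
  [2,7] S\PP   >
    [2,4] (S\PP)/S   >
      [2,3] "liked" : ((S\PP)/S)/N
      [3,4] "song" : N
    [4,7] S   >
      [4,6] S/(S\NP)   <
        [4,5] "under" : N
        [5,6] "saw" : (S/(S\NP))\N
      [6,7] "gave" : S\NP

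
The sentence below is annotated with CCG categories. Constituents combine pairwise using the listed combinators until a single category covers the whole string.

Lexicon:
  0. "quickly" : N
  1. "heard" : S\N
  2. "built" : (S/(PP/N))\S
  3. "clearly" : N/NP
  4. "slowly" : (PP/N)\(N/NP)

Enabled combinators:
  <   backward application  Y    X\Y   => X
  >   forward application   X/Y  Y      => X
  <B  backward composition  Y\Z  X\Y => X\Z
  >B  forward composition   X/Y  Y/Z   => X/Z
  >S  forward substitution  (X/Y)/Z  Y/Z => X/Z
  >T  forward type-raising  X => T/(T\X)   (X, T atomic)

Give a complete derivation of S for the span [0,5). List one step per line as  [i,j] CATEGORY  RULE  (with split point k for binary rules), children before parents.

[0,1] N  lex  "quickly"
[1,2] S\N  lex  "heard"
[0,2] S  <  k=1
[2,3] (S/(PP/N))\S  lex  "built"
[0,3] S/(PP/N)  <  k=2
[3,4] N/NP  lex  "clearly"
[4,5] (PP/N)\(N/NP)  lex  "slowly"
[3,5] PP/N  <  k=4
[0,5] S  >  k=3

[0,5] S   >
  [0,3] S/(PP/N)   <
    [0,2] S   <
      [0,1] "quickly" : N
      [1,2] "heard" : S\N
    [2,3] "built" : (S/(PP/N))\S
  [3,5] PP/N   <
    [3,4] "clearly" : N/NP
    [4,5] "slowly" : (PP/N)\(N/NP)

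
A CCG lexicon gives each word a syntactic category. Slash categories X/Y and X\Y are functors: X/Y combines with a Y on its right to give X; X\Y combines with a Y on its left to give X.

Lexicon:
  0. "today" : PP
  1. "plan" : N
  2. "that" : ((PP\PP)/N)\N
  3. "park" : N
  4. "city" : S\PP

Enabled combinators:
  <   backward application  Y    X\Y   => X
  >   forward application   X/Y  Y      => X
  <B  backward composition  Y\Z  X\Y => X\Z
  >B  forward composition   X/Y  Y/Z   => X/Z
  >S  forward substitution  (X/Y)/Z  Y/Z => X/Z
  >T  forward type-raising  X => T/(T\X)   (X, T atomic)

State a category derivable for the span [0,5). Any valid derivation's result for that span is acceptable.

S

[0,5] S   <
  [0,1] "today" : PP
  [1,5] S\PP   <B
    [1,4] PP\PP   >
      [1,3] (PP\PP)/N   <
        [1,2] "plan" : N
        [2,3] "that" : ((PP\PP)/N)\N
      [3,4] "park" : N
    [4,5] "city" : S\PP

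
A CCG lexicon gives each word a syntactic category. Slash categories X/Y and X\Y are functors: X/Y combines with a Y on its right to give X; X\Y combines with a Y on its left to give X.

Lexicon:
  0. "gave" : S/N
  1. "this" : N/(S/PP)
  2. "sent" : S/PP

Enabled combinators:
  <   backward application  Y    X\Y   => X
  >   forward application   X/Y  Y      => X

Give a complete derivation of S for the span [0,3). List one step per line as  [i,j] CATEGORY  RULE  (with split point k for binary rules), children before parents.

[0,1] S/N  lex  "gave"
[1,2] N/(S/PP)  lex  "this"
[2,3] S/PP  lex  "sent"
[1,3] N  >  k=2
[0,3] S  >  k=1

[0,3] S   >
  [0,1] "gave" : S/N
  [1,3] N   >
    [1,2] "this" : N/(S/PP)
    [2,3] "sent" : S/PP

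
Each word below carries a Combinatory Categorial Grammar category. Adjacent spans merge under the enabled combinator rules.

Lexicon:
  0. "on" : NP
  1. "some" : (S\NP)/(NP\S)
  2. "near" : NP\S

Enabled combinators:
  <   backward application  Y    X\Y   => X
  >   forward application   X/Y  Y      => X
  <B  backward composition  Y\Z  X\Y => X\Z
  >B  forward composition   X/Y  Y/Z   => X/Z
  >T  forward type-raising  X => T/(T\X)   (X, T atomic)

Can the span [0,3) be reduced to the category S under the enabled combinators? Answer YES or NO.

[0,3] S   <
  [0,1] "on" : NP
  [1,3] S\NP   >
    [1,2] "some" : (S\NP)/(NP\S)
    [2,3] "near" : NP\S

YES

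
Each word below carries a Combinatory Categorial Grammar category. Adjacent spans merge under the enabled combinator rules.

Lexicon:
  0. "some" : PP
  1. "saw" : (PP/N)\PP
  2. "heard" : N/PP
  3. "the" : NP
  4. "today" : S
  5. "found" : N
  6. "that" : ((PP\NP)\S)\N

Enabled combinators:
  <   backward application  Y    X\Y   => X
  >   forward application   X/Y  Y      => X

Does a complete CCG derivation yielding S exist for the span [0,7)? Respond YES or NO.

PP (PP/N)\PP N/PP NP S N ((PP\NP)\S)\N
CKY chart[0,7] = {PP}; S ∉ chart

NO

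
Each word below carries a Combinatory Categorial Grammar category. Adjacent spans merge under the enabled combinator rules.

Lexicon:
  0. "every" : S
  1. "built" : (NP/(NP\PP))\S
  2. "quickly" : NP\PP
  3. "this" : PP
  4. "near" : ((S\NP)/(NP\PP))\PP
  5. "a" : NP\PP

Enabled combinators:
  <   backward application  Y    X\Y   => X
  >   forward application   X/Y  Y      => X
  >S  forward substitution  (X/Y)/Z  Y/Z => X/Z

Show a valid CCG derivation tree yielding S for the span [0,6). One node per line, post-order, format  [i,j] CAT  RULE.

[0,6] S   <
  [0,3] NP   >
    [0,2] NP/(NP\PP)   <
      [0,1] "every" : S
      [1,2] "built" : (NP/(NP\PP))\S
    [2,3] "quickly" : NP\PP
  [3,6] S\NP   >
    [3,5] (S\NP)/(NP\PP)   <
      [3,4] "this" : PP
      [4,5] "near" : ((S\NP)/(NP\PP))\PP
    [5,6] "a" : NP\PP

[0,1] S  lex  "every"
[1,2] (NP/(NP\PP))\S  lex  "built"
[0,2] NP/(NP\PP)  <  k=1
[2,3] NP\PP  lex  "quickly"
[0,3] NP  >  k=2
[3,4] PP  lex  "this"
[4,5] ((S\NP)/(NP\PP))\PP  lex  "near"
[3,5] (S\NP)/(NP\PP)  <  k=4
[5,6] NP\PP  lex  "a"
[3,6] S\NP  >  k=5
[0,6] S  <  k=3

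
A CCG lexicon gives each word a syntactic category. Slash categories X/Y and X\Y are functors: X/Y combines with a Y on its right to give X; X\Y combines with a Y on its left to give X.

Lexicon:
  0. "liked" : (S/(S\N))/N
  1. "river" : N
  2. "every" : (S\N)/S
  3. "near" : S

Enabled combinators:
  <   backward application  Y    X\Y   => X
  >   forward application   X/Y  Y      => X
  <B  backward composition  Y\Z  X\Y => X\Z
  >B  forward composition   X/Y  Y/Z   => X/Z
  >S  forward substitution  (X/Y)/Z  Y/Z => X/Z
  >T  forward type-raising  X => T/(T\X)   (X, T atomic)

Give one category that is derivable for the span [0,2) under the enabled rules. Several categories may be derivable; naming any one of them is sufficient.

S/(S\N)

[0,4] S   >
  [0,2] S/(S\N)   >
    [0,1] "liked" : (S/(S\N))/N
    [1,2] "river" : N
  [2,4] S\N   >
    [2,3] "every" : (S\N)/S
    [3,4] "near" : S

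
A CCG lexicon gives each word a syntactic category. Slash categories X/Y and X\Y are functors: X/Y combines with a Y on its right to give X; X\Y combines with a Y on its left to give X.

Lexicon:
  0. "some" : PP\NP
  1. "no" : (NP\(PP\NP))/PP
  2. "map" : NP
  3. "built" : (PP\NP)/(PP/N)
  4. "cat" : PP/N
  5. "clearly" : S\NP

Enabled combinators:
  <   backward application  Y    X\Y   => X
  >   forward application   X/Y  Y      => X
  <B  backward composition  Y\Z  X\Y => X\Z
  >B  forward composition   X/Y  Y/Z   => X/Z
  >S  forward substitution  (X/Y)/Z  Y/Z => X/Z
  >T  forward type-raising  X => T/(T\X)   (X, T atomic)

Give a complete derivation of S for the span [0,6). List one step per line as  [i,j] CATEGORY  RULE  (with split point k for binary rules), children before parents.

[0,6] S   <
  [0,5] NP   <
    [0,1] "some" : PP\NP
    [1,5] NP\(PP\NP)   >
      [1,2] "no" : (NP\(PP\NP))/PP
      [2,5] PP   >
        [2,3] PP/(PP\NP)   >T
          [2,3] "map" : NP
        [3,5] PP\NP   >
          [3,4] "built" : (PP\NP)/(PP/N)
          [4,5] "cat" : PP/N
  [5,6] "clearly" : S\NP

[0,1] PP\NP  lex  "some"
[1,2] (NP\(PP\NP))/PP  lex  "no"
[2,3] NP  lex  "map"
[2,3] PP/(PP\NP)  >T
[3,4] (PP\NP)/(PP/N)  lex  "built"
[4,5] PP/N  lex  "cat"
[3,5] PP\NP  >  k=4
[2,5] PP  >  k=3
[1,5] NP\(PP\NP)  >  k=2
[0,5] NP  <  k=1
[5,6] S\NP  lex  "clearly"
[0,6] S  <  k=5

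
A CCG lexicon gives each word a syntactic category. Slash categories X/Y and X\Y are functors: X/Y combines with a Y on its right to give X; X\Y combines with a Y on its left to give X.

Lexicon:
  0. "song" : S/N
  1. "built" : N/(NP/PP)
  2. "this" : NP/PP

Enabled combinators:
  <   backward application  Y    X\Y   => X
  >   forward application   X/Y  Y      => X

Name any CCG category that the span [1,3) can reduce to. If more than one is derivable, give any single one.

[0,3] S   >
  [0,1] "song" : S/N
  [1,3] N   >
    [1,2] "built" : N/(NP/PP)
    [2,3] "this" : NP/PP

N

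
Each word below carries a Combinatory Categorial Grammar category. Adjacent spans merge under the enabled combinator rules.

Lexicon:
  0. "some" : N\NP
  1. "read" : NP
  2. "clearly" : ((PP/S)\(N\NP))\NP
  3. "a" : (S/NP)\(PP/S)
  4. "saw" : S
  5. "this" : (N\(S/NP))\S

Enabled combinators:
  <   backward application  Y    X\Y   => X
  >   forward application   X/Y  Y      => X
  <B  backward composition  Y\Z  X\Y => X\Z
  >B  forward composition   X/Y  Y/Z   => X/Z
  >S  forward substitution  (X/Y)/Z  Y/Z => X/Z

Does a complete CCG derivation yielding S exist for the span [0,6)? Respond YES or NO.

N\NP NP ((PP/S)\(N\NP))\NP (S/NP)\(PP/S) S (N\(S/NP))\S
CKY chart[0,6] = {N}; S ∉ chart

NO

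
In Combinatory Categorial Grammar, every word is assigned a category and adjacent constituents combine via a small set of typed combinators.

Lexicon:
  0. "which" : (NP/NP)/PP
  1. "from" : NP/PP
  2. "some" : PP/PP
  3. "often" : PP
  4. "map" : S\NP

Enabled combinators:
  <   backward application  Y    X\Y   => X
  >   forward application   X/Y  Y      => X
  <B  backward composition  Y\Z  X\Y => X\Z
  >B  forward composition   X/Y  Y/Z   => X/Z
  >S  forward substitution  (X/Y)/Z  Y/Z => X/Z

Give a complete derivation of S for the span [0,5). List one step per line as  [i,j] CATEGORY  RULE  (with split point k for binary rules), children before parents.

[0,1] (NP/NP)/PP  lex  "which"
[1,2] NP/PP  lex  "from"
[0,2] NP/PP  >S  k=1
[2,3] PP/PP  lex  "some"
[0,3] NP/PP  >B  k=2
[3,4] PP  lex  "often"
[0,4] NP  >  k=3
[4,5] S\NP  lex  "map"
[0,5] S  <  k=4

[0,5] S   <
  [0,4] NP   >
    [0,3] NP/PP   >B
      [0,2] NP/PP   >S
        [0,1] "which" : (NP/NP)/PP
        [1,2] "from" : NP/PP
      [2,3] "some" : PP/PP
    [3,4] "often" : PP
  [4,5] "map" : S\NP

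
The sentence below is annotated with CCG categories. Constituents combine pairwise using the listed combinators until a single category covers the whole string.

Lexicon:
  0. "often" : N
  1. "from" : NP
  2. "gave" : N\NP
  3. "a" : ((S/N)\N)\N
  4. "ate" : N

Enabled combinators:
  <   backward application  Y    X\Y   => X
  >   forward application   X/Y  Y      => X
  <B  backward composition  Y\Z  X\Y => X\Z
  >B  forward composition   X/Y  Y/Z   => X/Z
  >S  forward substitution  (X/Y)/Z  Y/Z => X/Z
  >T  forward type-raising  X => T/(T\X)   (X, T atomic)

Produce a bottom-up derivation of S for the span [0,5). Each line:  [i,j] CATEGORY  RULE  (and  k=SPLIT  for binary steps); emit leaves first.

[0,5] S   >
  [0,4] S/N   <
    [0,1] "often" : N
    [1,4] (S/N)\N   <
      [1,3] N   >
        [1,2] N/(N\NP)   >T
          [1,2] "from" : NP
        [2,3] "gave" : N\NP
      [3,4] "a" : ((S/N)\N)\N
  [4,5] "ate" : N

[0,1] N  lex  "often"
[1,2] NP  lex  "from"
[1,2] N/(N\NP)  >T
[2,3] N\NP  lex  "gave"
[1,3] N  >  k=2
[3,4] ((S/N)\N)\N  lex  "a"
[1,4] (S/N)\N  <  k=3
[0,4] S/N  <  k=1
[4,5] N  lex  "ate"
[0,5] S  >  k=4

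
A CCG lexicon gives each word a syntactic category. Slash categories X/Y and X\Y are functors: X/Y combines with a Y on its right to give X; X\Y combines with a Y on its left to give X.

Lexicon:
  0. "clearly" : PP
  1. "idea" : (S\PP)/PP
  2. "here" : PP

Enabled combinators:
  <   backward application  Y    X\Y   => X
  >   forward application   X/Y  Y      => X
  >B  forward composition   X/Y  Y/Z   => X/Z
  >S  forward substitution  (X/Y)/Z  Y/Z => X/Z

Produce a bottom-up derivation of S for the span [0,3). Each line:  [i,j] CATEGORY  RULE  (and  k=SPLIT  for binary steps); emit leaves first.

[0,1] PP  lex  "clearly"
[1,2] (S\PP)/PP  lex  "idea"
[2,3] PP  lex  "here"
[1,3] S\PP  >  k=2
[0,3] S  <  k=1

[0,3] S   <
  [0,1] "clearly" : PP
  [1,3] S\PP   >
    [1,2] "idea" : (S\PP)/PP
    [2,3] "here" : PP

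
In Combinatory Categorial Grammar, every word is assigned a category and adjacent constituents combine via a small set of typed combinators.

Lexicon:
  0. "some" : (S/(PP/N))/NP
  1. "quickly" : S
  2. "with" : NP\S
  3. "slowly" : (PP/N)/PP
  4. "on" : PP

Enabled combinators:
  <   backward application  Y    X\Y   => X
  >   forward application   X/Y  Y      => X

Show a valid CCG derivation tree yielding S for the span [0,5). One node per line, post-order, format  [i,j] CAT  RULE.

[0,5] S   >
  [0,3] S/(PP/N)   >
    [0,1] "some" : (S/(PP/N))/NP
    [1,3] NP   <
      [1,2] "quickly" : S
      [2,3] "with" : NP\S
  [3,5] PP/N   >
    [3,4] "slowly" : (PP/N)/PP
    [4,5] "on" : PP

[0,1] (S/(PP/N))/NP  lex  "some"
[1,2] S  lex  "quickly"
[2,3] NP\S  lex  "with"
[1,3] NP  <  k=2
[0,3] S/(PP/N)  >  k=1
[3,4] (PP/N)/PP  lex  "slowly"
[4,5] PP  lex  "on"
[3,5] PP/N  >  k=4
[0,5] S  >  k=3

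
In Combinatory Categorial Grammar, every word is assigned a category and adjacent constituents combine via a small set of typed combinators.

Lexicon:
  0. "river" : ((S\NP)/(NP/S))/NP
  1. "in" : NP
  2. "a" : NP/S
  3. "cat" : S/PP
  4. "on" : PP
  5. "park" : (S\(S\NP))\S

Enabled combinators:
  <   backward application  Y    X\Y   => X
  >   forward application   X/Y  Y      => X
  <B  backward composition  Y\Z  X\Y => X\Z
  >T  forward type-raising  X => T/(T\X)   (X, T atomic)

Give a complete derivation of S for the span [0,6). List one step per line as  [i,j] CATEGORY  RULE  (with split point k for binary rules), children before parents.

[0,1] ((S\NP)/(NP/S))/NP  lex  "river"
[1,2] NP  lex  "in"
[0,2] (S\NP)/(NP/S)  >  k=1
[2,3] NP/S  lex  "a"
[0,3] S\NP  >  k=2
[3,4] S/PP  lex  "cat"
[4,5] PP  lex  "on"
[3,5] S  >  k=4
[5,6] (S\(S\NP))\S  lex  "park"
[3,6] S\(S\NP)  <  k=5
[0,6] S  <  k=3

[0,6] S   <
  [0,3] S\NP   >
    [0,2] (S\NP)/(NP/S)   >
      [0,1] "river" : ((S\NP)/(NP/S))/NP
      [1,2] "in" : NP
    [2,3] "a" : NP/S
  [3,6] S\(S\NP)   <
    [3,5] S   >
      [3,4] "cat" : S/PP
      [4,5] "on" : PP
    [5,6] "park" : (S\(S\NP))\S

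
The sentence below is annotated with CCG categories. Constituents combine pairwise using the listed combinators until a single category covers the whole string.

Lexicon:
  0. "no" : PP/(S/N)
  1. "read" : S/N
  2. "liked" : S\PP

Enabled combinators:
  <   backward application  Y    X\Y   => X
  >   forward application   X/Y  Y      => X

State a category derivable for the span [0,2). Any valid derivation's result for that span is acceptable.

PP

[0,3] S   <
  [0,2] PP   >
    [0,1] "no" : PP/(S/N)
    [1,2] "read" : S/N
  [2,3] "liked" : S\PP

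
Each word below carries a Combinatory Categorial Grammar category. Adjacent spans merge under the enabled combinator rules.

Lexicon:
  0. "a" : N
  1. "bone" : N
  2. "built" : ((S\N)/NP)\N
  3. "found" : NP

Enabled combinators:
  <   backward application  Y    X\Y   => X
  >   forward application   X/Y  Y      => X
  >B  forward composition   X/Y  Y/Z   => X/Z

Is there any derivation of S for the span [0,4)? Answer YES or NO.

YES

[0,4] S   <
  [0,1] "a" : N
  [1,4] S\N   >
    [1,3] (S\N)/NP   <
      [1,2] "bone" : N
      [2,3] "built" : ((S\N)/NP)\N
    [3,4] "found" : NP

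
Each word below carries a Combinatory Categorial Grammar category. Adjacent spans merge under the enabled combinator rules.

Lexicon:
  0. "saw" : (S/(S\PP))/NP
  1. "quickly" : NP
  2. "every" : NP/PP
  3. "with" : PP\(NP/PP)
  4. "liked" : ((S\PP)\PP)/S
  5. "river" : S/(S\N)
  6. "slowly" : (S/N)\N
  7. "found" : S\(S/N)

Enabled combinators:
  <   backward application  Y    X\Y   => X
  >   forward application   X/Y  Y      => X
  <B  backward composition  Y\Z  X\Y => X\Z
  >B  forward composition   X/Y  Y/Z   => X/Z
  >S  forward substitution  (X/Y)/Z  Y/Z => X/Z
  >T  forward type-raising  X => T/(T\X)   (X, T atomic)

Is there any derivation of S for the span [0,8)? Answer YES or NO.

[0,8] S   >
  [0,2] S/(S\PP)   >
    [0,1] "saw" : (S/(S\PP))/NP
    [1,2] "quickly" : NP
  [2,8] S\PP   <
    [2,4] PP   <
      [2,3] "every" : NP/PP
      [3,4] "with" : PP\(NP/PP)
    [4,8] (S\PP)\PP   >
      [4,5] "liked" : ((S\PP)\PP)/S
      [5,8] S   >
        [5,6] "river" : S/(S\N)
        [6,8] S\N   <B
          [6,7] "slowly" : (S/N)\N
          [7,8] "found" : S\(S/N)

YES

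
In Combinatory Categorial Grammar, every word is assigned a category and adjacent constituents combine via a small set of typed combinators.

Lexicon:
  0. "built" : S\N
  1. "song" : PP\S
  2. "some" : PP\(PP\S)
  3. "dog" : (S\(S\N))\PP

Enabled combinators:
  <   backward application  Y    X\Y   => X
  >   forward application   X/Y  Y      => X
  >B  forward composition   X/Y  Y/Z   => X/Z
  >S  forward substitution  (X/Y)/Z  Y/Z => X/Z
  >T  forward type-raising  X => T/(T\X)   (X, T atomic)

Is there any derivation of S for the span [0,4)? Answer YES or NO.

YES

[0,4] S   <
  [0,1] "built" : S\N
  [1,4] S\(S\N)   <
    [1,3] PP   <
      [1,2] "song" : PP\S
      [2,3] "some" : PP\(PP\S)
    [3,4] "dog" : (S\(S\N))\PP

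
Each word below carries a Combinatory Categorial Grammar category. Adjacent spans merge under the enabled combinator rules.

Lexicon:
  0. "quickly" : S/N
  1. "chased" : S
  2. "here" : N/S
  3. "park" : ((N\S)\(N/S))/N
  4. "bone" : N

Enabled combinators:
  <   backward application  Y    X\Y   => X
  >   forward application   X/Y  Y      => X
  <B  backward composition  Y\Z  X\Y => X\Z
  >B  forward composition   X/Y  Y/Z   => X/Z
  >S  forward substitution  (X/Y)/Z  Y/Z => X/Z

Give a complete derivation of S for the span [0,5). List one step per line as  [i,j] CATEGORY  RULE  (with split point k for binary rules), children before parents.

[0,5] S   >
  [0,1] "quickly" : S/N
  [1,5] N   <
    [1,2] "chased" : S
    [2,5] N\S   <
      [2,3] "here" : N/S
      [3,5] (N\S)\(N/S)   >
        [3,4] "park" : ((N\S)\(N/S))/N
        [4,5] "bone" : N

[0,1] S/N  lex  "quickly"
[1,2] S  lex  "chased"
[2,3] N/S  lex  "here"
[3,4] ((N\S)\(N/S))/N  lex  "park"
[4,5] N  lex  "bone"
[3,5] (N\S)\(N/S)  >  k=4
[2,5] N\S  <  k=3
[1,5] N  <  k=2
[0,5] S  >  k=1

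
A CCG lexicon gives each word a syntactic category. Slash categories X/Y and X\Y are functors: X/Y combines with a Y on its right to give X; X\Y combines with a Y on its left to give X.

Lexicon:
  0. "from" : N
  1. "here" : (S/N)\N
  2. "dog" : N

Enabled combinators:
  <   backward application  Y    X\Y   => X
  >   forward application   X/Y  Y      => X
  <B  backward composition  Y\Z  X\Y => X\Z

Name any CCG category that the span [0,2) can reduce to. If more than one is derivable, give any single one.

S/N

[0,3] S   >
  [0,2] S/N   <
    [0,1] "from" : N
    [1,2] "here" : (S/N)\N
  [2,3] "dog" : N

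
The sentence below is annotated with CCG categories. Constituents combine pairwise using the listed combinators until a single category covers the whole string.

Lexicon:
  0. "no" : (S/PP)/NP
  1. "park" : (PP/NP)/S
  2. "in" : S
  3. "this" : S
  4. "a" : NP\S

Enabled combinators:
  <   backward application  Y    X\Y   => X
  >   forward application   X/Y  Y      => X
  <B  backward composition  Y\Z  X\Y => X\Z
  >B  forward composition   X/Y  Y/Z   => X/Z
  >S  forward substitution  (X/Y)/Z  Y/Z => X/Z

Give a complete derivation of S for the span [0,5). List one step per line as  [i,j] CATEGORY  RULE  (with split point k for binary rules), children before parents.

[0,5] S   >
  [0,3] S/NP   >S
    [0,1] "no" : (S/PP)/NP
    [1,3] PP/NP   >
      [1,2] "park" : (PP/NP)/S
      [2,3] "in" : S
  [3,5] NP   <
    [3,4] "this" : S
    [4,5] "a" : NP\S

[0,1] (S/PP)/NP  lex  "no"
[1,2] (PP/NP)/S  lex  "park"
[2,3] S  lex  "in"
[1,3] PP/NP  >  k=2
[0,3] S/NP  >S  k=1
[3,4] S  lex  "this"
[4,5] NP\S  lex  "a"
[3,5] NP  <  k=4
[0,5] S  >  k=3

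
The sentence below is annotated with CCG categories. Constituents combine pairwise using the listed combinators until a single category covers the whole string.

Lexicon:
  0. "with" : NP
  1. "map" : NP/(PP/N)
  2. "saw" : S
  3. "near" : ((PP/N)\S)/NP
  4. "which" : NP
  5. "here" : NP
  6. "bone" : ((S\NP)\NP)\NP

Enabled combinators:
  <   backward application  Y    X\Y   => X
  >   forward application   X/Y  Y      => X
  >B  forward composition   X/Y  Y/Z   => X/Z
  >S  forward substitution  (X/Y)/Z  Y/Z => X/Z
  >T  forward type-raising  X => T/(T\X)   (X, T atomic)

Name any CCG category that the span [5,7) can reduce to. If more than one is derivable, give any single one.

(S\NP)\NP

[0,7] S   <
  [0,1] "with" : NP
  [1,7] S\NP   <
    [1,5] NP   >
      [1,2] "map" : NP/(PP/N)
      [2,5] PP/N   <
        [2,3] "saw" : S
        [3,5] (PP/N)\S   >
          [3,4] "near" : ((PP/N)\S)/NP
          [4,5] "which" : NP
    [5,7] (S\NP)\NP   <
      [5,6] "here" : NP
      [6,7] "bone" : ((S\NP)\NP)\NP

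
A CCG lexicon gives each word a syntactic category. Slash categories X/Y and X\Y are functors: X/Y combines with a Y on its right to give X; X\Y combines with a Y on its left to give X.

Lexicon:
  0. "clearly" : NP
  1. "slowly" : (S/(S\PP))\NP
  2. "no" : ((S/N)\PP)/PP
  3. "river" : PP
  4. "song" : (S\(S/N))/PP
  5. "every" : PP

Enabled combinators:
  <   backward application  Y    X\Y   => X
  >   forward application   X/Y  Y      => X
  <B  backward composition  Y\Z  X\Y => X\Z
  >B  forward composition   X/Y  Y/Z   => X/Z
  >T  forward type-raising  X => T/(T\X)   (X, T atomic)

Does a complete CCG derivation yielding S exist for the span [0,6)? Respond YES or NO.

YES

[0,6] S   >
  [0,2] S/(S\PP)   <
    [0,1] "clearly" : NP
    [1,2] "slowly" : (S/(S\PP))\NP
  [2,6] S\PP   <B
    [2,4] (S/N)\PP   >
      [2,3] "no" : ((S/N)\PP)/PP
      [3,4] "river" : PP
    [4,6] S\(S/N)   >
      [4,5] "song" : (S\(S/N))/PP
      [5,6] "every" : PP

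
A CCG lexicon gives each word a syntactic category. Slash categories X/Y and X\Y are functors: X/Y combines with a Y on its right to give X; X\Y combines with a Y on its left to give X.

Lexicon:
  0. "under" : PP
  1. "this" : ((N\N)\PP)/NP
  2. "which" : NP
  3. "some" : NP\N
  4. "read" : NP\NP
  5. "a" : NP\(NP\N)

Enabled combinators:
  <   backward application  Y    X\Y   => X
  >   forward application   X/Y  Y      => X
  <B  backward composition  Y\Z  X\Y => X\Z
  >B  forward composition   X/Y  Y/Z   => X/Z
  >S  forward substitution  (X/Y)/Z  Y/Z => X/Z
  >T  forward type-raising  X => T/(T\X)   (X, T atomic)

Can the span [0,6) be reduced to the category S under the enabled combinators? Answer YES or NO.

PP ((N\N)\PP)/NP NP NP\N NP\NP NP\(NP\N)
CKY chart[0,6] = {N/(N\NP), NP, NP/(NP\NP), PP/(PP\NP), S/(S\NP)}; S ∉ chart

NO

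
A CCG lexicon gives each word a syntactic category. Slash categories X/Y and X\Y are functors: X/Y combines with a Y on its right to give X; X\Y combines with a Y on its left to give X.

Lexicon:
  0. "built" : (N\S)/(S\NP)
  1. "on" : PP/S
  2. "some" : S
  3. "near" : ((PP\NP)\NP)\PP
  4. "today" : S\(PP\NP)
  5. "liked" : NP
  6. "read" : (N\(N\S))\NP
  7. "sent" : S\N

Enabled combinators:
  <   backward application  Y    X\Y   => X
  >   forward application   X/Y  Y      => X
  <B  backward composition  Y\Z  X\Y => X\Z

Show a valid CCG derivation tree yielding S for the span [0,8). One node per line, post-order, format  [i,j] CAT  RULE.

[0,8] S   <
  [0,7] N   <
    [0,5] N\S   >
      [0,1] "built" : (N\S)/(S\NP)
      [1,5] S\NP   <B
        [1,4] (PP\NP)\NP   <
          [1,3] PP   >
            [1,2] "on" : PP/S
            [2,3] "some" : S
          [3,4] "near" : ((PP\NP)\NP)\PP
        [4,5] "today" : S\(PP\NP)
    [5,7] N\(N\S)   <
      [5,6] "liked" : NP
      [6,7] "read" : (N\(N\S))\NP
  [7,8] "sent" : S\N

[0,1] (N\S)/(S\NP)  lex  "built"
[1,2] PP/S  lex  "on"
[2,3] S  lex  "some"
[1,3] PP  >  k=2
[3,4] ((PP\NP)\NP)\PP  lex  "near"
[1,4] (PP\NP)\NP  <  k=3
[4,5] S\(PP\NP)  lex  "today"
[1,5] S\NP  <B  k=4
[0,5] N\S  >  k=1
[5,6] NP  lex  "liked"
[6,7] (N\(N\S))\NP  lex  "read"
[5,7] N\(N\S)  <  k=6
[0,7] N  <  k=5
[7,8] S\N  lex  "sent"
[0,8] S  <  k=7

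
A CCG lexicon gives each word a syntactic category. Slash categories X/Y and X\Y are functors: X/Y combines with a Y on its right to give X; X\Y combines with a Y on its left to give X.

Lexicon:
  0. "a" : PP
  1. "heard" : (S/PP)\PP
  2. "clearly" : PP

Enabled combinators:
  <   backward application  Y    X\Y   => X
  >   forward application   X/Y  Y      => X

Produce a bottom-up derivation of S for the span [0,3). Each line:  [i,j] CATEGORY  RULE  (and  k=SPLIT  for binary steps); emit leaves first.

[0,3] S   >
  [0,2] S/PP   <
    [0,1] "a" : PP
    [1,2] "heard" : (S/PP)\PP
  [2,3] "clearly" : PP

[0,1] PP  lex  "a"
[1,2] (S/PP)\PP  lex  "heard"
[0,2] S/PP  <  k=1
[2,3] PP  lex  "clearly"
[0,3] S  >  k=2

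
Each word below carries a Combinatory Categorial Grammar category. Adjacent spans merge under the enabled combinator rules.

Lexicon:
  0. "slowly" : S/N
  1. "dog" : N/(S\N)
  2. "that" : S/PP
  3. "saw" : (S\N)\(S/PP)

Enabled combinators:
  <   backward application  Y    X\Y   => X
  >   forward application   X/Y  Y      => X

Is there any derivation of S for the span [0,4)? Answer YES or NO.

[0,4] S   >
  [0,1] "slowly" : S/N
  [1,4] N   >
    [1,2] "dog" : N/(S\N)
    [2,4] S\N   <
      [2,3] "that" : S/PP
      [3,4] "saw" : (S\N)\(S/PP)

YES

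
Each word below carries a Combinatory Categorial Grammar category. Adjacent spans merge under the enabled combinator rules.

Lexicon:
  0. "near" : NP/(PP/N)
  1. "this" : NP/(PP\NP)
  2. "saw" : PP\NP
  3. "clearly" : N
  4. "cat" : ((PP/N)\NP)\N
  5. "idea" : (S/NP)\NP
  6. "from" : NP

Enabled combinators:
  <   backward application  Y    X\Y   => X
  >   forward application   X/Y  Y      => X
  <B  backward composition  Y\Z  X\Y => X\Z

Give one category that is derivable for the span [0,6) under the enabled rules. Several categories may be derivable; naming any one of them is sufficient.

[0,7] S   >
  [0,6] S/NP   <
    [0,5] NP   >
      [0,1] "near" : NP/(PP/N)
      [1,5] PP/N   <
        [1,3] NP   >
          [1,2] "this" : NP/(PP\NP)
          [2,3] "saw" : PP\NP
        [3,5] (PP/N)\NP   <
          [3,4] "clearly" : N
          [4,5] "cat" : ((PP/N)\NP)\N
    [5,6] "idea" : (S/NP)\NP
  [6,7] "from" : NP

S/NP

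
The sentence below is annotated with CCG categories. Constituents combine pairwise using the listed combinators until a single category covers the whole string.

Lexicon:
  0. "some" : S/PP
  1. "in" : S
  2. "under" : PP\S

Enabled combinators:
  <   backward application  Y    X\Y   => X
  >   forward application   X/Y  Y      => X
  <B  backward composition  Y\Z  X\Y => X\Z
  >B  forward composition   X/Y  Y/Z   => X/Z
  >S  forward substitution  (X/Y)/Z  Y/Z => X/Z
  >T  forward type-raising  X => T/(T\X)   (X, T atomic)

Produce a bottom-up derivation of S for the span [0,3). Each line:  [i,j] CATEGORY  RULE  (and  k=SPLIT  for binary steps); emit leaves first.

[0,1] S/PP  lex  "some"
[1,2] S  lex  "in"
[2,3] PP\S  lex  "under"
[1,3] PP  <  k=2
[0,3] S  >  k=1

[0,3] S   >
  [0,1] "some" : S/PP
  [1,3] PP   <
    [1,2] "in" : S
    [2,3] "under" : PP\S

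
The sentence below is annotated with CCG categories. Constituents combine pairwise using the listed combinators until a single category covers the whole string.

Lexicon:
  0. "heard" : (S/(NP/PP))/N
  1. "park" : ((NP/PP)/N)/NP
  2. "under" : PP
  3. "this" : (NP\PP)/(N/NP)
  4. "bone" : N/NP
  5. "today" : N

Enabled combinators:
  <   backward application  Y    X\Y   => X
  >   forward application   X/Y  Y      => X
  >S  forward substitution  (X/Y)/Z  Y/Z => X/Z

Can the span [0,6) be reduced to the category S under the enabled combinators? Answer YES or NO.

YES

[0,6] S   >
  [0,5] S/N   >S
    [0,1] "heard" : (S/(NP/PP))/N
    [1,5] (NP/PP)/N   >
      [1,2] "park" : ((NP/PP)/N)/NP
      [2,5] NP   <
        [2,3] "under" : PP
        [3,5] NP\PP   >
          [3,4] "this" : (NP\PP)/(N/NP)
          [4,5] "bone" : N/NP
  [5,6] "today" : N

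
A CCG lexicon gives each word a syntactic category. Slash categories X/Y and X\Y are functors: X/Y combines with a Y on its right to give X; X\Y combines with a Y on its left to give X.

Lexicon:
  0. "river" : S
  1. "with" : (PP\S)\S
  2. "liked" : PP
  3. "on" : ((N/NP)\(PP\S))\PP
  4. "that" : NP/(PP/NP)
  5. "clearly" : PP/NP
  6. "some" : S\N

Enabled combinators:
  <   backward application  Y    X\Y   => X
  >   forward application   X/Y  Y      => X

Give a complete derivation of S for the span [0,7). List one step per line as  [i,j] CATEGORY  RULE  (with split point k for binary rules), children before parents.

[0,7] S   <
  [0,6] N   >
    [0,4] N/NP   <
      [0,2] PP\S   <
        [0,1] "river" : S
        [1,2] "with" : (PP\S)\S
      [2,4] (N/NP)\(PP\S)   <
        [2,3] "liked" : PP
        [3,4] "on" : ((N/NP)\(PP\S))\PP
    [4,6] NP   >
      [4,5] "that" : NP/(PP/NP)
      [5,6] "clearly" : PP/NP
  [6,7] "some" : S\N

[0,1] S  lex  "river"
[1,2] (PP\S)\S  lex  "with"
[0,2] PP\S  <  k=1
[2,3] PP  lex  "liked"
[3,4] ((N/NP)\(PP\S))\PP  lex  "on"
[2,4] (N/NP)\(PP\S)  <  k=3
[0,4] N/NP  <  k=2
[4,5] NP/(PP/NP)  lex  "that"
[5,6] PP/NP  lex  "clearly"
[4,6] NP  >  k=5
[0,6] N  >  k=4
[6,7] S\N  lex  "some"
[0,7] S  <  k=6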